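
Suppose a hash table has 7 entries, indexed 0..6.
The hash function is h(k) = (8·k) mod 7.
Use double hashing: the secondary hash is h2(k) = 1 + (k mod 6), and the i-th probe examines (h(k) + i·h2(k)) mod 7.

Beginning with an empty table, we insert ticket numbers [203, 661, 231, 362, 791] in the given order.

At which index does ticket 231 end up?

4

Insert 203: h=0, slot 0 empty => index 0.
Insert 661: h=3, slot 3 empty => index 3.
Insert 231: h=0, h2=4, slot 0 occupied => index 4.
Insert 362: h=5, slot 5 empty => index 5.
Insert 791: h=0, h2=6, slot 0 occupied => index 6.
Table: [203, -, -, 661, 231, 362, 791]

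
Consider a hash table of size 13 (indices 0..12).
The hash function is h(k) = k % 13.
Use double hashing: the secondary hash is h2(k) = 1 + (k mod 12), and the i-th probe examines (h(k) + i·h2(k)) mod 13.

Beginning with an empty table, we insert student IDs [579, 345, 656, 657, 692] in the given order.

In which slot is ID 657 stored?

579 hashes to 7; slot 7 is free -> place at 7.
345 hashes to 7, h2=10; 7 taken -> place at 4.
656 hashes to 6; slot 6 is free -> place at 6.
657 hashes to 7, h2=10; 7,4 taken -> place at 1.
692 hashes to 3; slot 3 is free -> place at 3.
Table: [., 657, ., 692, 345, ., 656, 579, ., ., ., ., .]

1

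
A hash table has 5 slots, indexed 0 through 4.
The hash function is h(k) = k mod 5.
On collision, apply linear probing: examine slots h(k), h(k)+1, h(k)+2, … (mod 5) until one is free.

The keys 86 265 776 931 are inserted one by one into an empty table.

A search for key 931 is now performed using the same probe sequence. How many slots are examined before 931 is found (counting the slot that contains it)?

86: h=1 -> slot 1
265: h=0 -> slot 0
776: h=1, probe 1,2 -> slot 2
931: h=1, probe 1,2,3 -> slot 3
Table: [265, 86, 776, 931, ∅]
Lookup 931: h=1, probe 1,2,3 → found at 3.

3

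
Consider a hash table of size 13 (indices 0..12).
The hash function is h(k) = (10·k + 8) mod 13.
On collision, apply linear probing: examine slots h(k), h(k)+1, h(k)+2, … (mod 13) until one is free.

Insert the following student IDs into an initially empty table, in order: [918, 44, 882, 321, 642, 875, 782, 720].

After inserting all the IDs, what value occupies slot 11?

Insert 918: h=10, slot 10 empty → index 10.
Insert 44: h=6, slot 6 empty → index 6.
Insert 882: h=1, slot 1 empty → index 1.
Insert 321: h=7, slot 7 empty → index 7.
Insert 642: h=6, slots 6,7 occupied → index 8.
Insert 875: h=9, slot 9 empty → index 9.
Insert 782: h=2, slot 2 empty → index 2.
Insert 720: h=6, slots 6,7,8,9,10 occupied → index 11.
Table: [., 882, 782, ., ., ., 44, 321, 642, 875, 918, 720, .]

720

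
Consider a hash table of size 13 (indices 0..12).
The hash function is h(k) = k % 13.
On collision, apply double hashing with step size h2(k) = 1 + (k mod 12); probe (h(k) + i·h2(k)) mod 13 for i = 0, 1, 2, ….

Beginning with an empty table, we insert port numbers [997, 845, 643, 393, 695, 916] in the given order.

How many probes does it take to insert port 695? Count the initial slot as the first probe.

997: h=9 -> slot 9
845: h=0 -> slot 0
643: h=6 -> slot 6
393: h=3 -> slot 3
695: h=6, h2=12, probe 6,5 -> slot 5
916: h=6, h2=5, probe 6,11 -> slot 11
Table: [845, ., ., 393, ., 695, 643, ., ., 997, ., 916, .]

2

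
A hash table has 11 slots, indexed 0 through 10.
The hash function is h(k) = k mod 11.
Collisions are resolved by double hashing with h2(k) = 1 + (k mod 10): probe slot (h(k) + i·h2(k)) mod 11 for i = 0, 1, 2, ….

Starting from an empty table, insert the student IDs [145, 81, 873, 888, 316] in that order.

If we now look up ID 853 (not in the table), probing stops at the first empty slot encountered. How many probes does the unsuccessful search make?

2

145 hashes to 2; slot 2 is free -> place at 2.
81 hashes to 4; slot 4 is free -> place at 4.
873 hashes to 4, h2=4; 4 taken -> place at 8.
888 hashes to 8, h2=9; 8 taken -> place at 6.
316 hashes to 8, h2=7; 8,4 taken -> place at 0.
Table: [316, _, 145, _, 81, _, 888, _, 873, _, _]
Lookup 853: h=6, h2=4, probe 6,10 → slot 10 empty, not found.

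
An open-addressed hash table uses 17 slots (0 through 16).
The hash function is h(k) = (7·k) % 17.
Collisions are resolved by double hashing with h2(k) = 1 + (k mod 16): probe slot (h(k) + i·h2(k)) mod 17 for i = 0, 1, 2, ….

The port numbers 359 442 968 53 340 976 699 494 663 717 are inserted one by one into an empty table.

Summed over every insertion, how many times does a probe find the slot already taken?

4

Insert 359: h=14, slot 14 empty → index 14.
Insert 442: h=0, slot 0 empty → index 0.
Insert 968: h=10, slot 10 empty → index 10.
Insert 53: h=14, h2=6, slot 14 occupied → index 3.
Insert 340: h=0, h2=5, slot 0 occupied → index 5.
Insert 976: h=15, slot 15 empty → index 15.
Insert 699: h=14, h2=12, slot 14 occupied → index 9.
Insert 494: h=7, slot 7 empty → index 7.
Insert 663: h=0, h2=8, slot 0 occupied → index 8.
Insert 717: h=4, slot 4 empty → index 4.
Table: [442, —, —, 53, 717, 340, —, 494, 663, 699, 968, —, —, —, 359, 976, —]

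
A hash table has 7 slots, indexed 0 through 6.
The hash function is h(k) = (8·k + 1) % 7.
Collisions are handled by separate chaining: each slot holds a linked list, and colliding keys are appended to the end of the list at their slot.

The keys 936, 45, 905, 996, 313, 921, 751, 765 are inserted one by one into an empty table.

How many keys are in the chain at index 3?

4

936 → bucket 6
45 → bucket 4
905 → bucket 3
996 → bucket 3 (collision)
313 → bucket 6 (collision)
921 → bucket 5
751 → bucket 3 (collision)
765 → bucket 3 (collision)
Final buckets:
0: —
1: —
2: —
3: 905 -> 996 -> 751 -> 765
4: 45
5: 921
6: 936 -> 313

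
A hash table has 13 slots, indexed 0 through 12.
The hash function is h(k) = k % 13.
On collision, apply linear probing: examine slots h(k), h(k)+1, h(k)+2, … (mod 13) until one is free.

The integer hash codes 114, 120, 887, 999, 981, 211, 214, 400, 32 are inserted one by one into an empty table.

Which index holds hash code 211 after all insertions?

5

114 hashes to 10; slot 10 is free → place at 10.
120 hashes to 3; slot 3 is free → place at 3.
887 hashes to 3; 3 taken → place at 4.
999 hashes to 11; slot 11 is free → place at 11.
981 hashes to 6; slot 6 is free → place at 6.
211 hashes to 3; 3,4 taken → place at 5.
214 hashes to 6; 6 taken → place at 7.
400 hashes to 10; 10,11 taken → place at 12.
32 hashes to 6; 6,7 taken → place at 8.
Table: [-, -, -, 120, 887, 211, 981, 214, 32, -, 114, 999, 400]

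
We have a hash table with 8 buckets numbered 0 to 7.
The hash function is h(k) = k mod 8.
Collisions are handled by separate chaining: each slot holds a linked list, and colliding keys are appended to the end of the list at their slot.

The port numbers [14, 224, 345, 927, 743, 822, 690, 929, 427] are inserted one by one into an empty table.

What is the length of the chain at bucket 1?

2

14 -> bucket 6
224 -> bucket 0
345 -> bucket 1
927 -> bucket 7
743 -> bucket 7 (collision)
822 -> bucket 6 (collision)
690 -> bucket 2
929 -> bucket 1 (collision)
427 -> bucket 3
Final buckets:
0: 224
1: 345 -> 929
2: 690
3: 427
4: -
5: -
6: 14 -> 822
7: 927 -> 743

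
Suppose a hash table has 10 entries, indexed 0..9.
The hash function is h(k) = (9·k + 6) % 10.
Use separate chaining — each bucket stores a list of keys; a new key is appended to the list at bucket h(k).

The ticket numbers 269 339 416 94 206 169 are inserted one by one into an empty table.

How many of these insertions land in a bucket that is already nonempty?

3

Insert 269: h=7, bucket 7 empty → new chain.
Insert 339: h=7, bucket 7 nonempty → append to chain.
Insert 416: h=0, bucket 0 empty → new chain.
Insert 94: h=2, bucket 2 empty → new chain.
Insert 206: h=0, bucket 0 nonempty → append to chain.
Insert 169: h=7, bucket 7 nonempty → append to chain.
Final buckets:
0: 416 -> 206
1: -
2: 94
3: -
4: -
5: -
6: -
7: 269 -> 339 -> 169
8: -
9: -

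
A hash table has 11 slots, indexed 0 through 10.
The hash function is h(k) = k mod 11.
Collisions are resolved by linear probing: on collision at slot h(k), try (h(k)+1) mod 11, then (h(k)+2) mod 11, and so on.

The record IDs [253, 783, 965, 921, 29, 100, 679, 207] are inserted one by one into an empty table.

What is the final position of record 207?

3

253: h=0 -> slot 0
783: h=2 -> slot 2
965: h=8 -> slot 8
921: h=8, probe 8,9 -> slot 9
29: h=7 -> slot 7
100: h=1 -> slot 1
679: h=8, probe 8,9,10 -> slot 10
207: h=9, probe 9,10,0,1,2,3 -> slot 3
Table: [253, 100, 783, 207, ∅, ∅, ∅, 29, 965, 921, 679]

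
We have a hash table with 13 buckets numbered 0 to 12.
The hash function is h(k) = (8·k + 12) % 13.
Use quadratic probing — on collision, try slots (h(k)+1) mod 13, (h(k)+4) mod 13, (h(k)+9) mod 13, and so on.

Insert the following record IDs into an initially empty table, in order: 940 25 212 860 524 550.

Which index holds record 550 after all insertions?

1

940: h=5 -> slot 5
25: h=4 -> slot 4
212: h=5, probe 5,6 -> slot 6
860: h=2 -> slot 2
524: h=5, probe 5,6,9 -> slot 9
550: h=5, probe 5,6,9,1 -> slot 1
Table: [—, 550, 860, —, 25, 940, 212, —, —, 524, —, —, —]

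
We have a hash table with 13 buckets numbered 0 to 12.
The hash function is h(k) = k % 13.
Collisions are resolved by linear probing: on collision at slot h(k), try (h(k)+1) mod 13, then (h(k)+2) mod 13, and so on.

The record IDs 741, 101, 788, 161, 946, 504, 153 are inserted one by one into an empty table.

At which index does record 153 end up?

1

Insert 741: h=0, slot 0 empty => index 0.
Insert 101: h=10, slot 10 empty => index 10.
Insert 788: h=8, slot 8 empty => index 8.
Insert 161: h=5, slot 5 empty => index 5.
Insert 946: h=10, slot 10 occupied => index 11.
Insert 504: h=10, slots 10,11 occupied => index 12.
Insert 153: h=10, slots 10,11,12,0 occupied => index 1.
Table: [741, 153, ∅, ∅, ∅, 161, ∅, ∅, 788, ∅, 101, 946, 504]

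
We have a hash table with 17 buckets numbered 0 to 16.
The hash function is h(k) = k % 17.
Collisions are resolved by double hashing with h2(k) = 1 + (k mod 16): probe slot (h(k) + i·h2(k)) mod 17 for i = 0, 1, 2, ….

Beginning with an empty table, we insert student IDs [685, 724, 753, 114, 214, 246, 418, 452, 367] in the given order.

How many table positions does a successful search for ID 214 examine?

2

Insert 685: h=5, slot 5 empty -> index 5.
Insert 724: h=10, slot 10 empty -> index 10.
Insert 753: h=5, h2=2, slot 5 occupied -> index 7.
Insert 114: h=12, slot 12 empty -> index 12.
Insert 214: h=10, h2=7, slot 10 occupied -> index 0.
Insert 246: h=8, slot 8 empty -> index 8.
Insert 418: h=10, h2=3, slot 10 occupied -> index 13.
Insert 452: h=10, h2=5, slot 10 occupied -> index 15.
Insert 367: h=10, h2=16, slot 10 occupied -> index 9.
Table: [214, _, _, _, _, 685, _, 753, 246, 367, 724, _, 114, 418, _, 452, _]
Lookup 214: h=10, h2=7, probe 10,0 → found at 0.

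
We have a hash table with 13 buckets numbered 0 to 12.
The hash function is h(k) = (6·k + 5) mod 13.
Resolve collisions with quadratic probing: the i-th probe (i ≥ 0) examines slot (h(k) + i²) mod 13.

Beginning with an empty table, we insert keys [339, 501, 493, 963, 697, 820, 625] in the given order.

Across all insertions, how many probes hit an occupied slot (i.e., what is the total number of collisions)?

Insert 339: h=11, slot 11 empty -> index 11.
Insert 501: h=8, slot 8 empty -> index 8.
Insert 493: h=12, slot 12 empty -> index 12.
Insert 963: h=11, slots 11,12 occupied -> index 2.
Insert 697: h=1, slot 1 empty -> index 1.
Insert 820: h=11, slots 11,12,2 occupied -> index 7.
Insert 625: h=11, slots 11,12,2,7,1 occupied -> index 10.
Table: [-, 697, 963, -, -, -, -, 820, 501, -, 625, 339, 493]

10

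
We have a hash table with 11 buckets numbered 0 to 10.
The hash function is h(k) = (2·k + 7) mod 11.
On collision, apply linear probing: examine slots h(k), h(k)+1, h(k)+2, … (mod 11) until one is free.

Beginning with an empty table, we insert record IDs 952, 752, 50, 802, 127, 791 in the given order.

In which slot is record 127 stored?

10

952 hashes to 8; slot 8 is free -> place at 8.
752 hashes to 4; slot 4 is free -> place at 4.
50 hashes to 8; 8 taken -> place at 9.
802 hashes to 5; slot 5 is free -> place at 5.
127 hashes to 8; 8,9 taken -> place at 10.
791 hashes to 5; 5 taken -> place at 6.
Table: [-, -, -, -, 752, 802, 791, -, 952, 50, 127]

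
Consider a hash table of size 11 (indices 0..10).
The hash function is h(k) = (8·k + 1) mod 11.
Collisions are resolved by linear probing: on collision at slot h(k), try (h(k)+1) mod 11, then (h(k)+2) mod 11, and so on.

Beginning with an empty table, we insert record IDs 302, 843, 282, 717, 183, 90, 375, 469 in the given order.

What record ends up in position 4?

Insert 302: h=8, slot 8 empty -> index 8.
Insert 843: h=2, slot 2 empty -> index 2.
Insert 282: h=2, slot 2 occupied -> index 3.
Insert 717: h=6, slot 6 empty -> index 6.
Insert 183: h=2, slots 2,3 occupied -> index 4.
Insert 90: h=6, slot 6 occupied -> index 7.
Insert 375: h=9, slot 9 empty -> index 9.
Insert 469: h=2, slots 2,3,4 occupied -> index 5.
Table: [∅, ∅, 843, 282, 183, 469, 717, 90, 302, 375, ∅]

183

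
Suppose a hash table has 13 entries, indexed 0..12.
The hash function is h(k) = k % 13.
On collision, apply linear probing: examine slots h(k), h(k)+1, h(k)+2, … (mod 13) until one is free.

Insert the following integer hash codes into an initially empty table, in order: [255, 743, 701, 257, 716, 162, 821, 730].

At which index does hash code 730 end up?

4

255: h=8 -> slot 8
743: h=2 -> slot 2
701: h=12 -> slot 12
257: h=10 -> slot 10
716: h=1 -> slot 1
162: h=6 -> slot 6
821: h=2, probe 2,3 -> slot 3
730: h=2, probe 2,3,4 -> slot 4
Table: [., 716, 743, 821, 730, ., 162, ., 255, ., 257, ., 701]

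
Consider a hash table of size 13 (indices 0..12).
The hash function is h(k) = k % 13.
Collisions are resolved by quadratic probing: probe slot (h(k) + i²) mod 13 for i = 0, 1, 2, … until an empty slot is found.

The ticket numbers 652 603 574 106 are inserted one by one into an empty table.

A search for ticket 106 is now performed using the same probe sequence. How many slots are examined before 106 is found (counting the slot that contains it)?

3

Insert 652: h=2, slot 2 empty => index 2.
Insert 603: h=5, slot 5 empty => index 5.
Insert 574: h=2, slot 2 occupied => index 3.
Insert 106: h=2, slots 2,3 occupied => index 6.
Table: [∅, ∅, 652, 574, ∅, 603, 106, ∅, ∅, ∅, ∅, ∅, ∅]
Lookup 106: h=2, probe 2,3,6 → found at 6.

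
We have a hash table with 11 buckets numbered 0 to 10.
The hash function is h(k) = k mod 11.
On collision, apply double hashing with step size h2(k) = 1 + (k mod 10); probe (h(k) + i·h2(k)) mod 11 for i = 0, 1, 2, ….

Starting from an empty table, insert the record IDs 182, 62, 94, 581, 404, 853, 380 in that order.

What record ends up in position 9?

182: h=6 => slot 6
62: h=7 => slot 7
94: h=6, h2=5, probe 6,0 => slot 0
581: h=9 => slot 9
404: h=8 => slot 8
853: h=6, h2=4, probe 6,10 => slot 10
380: h=6, h2=1, probe 6,7,8,9,10,0,1 => slot 1
Table: [94, 380, -, -, -, -, 182, 62, 404, 581, 853]

581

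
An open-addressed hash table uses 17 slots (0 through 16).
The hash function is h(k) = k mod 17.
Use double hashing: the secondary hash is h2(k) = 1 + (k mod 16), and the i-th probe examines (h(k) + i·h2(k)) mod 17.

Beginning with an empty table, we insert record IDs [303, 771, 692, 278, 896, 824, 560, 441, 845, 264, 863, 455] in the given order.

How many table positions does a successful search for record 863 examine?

303 hashes to 14; slot 14 is free -> place at 14.
771 hashes to 6; slot 6 is free -> place at 6.
692 hashes to 12; slot 12 is free -> place at 12.
278 hashes to 6, h2=7; 6 taken -> place at 13.
896 hashes to 12, h2=1; 12,13,14 taken -> place at 15.
824 hashes to 8; slot 8 is free -> place at 8.
560 hashes to 16; slot 16 is free -> place at 16.
441 hashes to 16, h2=10; 16 taken -> place at 9.
845 hashes to 12, h2=14; 12,9,6 taken -> place at 3.
264 hashes to 9, h2=9; 9 taken -> place at 1.
863 hashes to 13, h2=16; 13,12 taken -> place at 11.
455 hashes to 13, h2=8; 13 taken -> place at 4.
Table: [-, 264, -, 845, 455, -, 771, -, 824, 441, -, 863, 692, 278, 303, 896, 560]
Lookup 863: h=13, h2=16, probe 13,12,11 → found at 11.

3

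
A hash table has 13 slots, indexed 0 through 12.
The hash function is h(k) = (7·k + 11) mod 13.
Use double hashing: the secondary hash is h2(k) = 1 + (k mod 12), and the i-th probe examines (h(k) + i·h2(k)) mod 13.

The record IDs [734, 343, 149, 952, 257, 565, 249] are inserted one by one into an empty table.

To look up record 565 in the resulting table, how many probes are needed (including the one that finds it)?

Insert 734: h=1, slot 1 empty -> index 1.
Insert 343: h=7, slot 7 empty -> index 7.
Insert 149: h=1, h2=6, slots 1,7 occupied -> index 0.
Insert 952: h=6, slot 6 empty -> index 6.
Insert 257: h=3, slot 3 empty -> index 3.
Insert 565: h=1, h2=2, slots 1,3 occupied -> index 5.
Insert 249: h=12, slot 12 empty -> index 12.
Table: [149, 734, —, 257, —, 565, 952, 343, —, —, —, —, 249]
Lookup 565: h=1, h2=2, probe 1,3,5 → found at 5.

3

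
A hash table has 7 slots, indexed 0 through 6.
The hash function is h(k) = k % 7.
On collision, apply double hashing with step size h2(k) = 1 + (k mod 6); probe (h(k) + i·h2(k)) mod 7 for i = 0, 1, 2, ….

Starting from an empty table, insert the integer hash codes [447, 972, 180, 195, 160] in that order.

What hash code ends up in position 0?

972

447: h=6 -> slot 6
972: h=6, h2=1, probe 6,0 -> slot 0
180: h=5 -> slot 5
195: h=6, h2=4, probe 6,3 -> slot 3
160: h=6, h2=5, probe 6,4 -> slot 4
Table: [972, ∅, ∅, 195, 160, 180, 447]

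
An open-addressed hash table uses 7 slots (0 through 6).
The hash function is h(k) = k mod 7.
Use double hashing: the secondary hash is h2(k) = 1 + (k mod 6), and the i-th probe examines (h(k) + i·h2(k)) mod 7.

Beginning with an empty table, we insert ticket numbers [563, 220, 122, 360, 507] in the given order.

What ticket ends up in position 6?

122

563 hashes to 3; slot 3 is free -> place at 3.
220 hashes to 3, h2=5; 3 taken -> place at 1.
122 hashes to 3, h2=3; 3 taken -> place at 6.
360 hashes to 3, h2=1; 3 taken -> place at 4.
507 hashes to 3, h2=4; 3 taken -> place at 0.
Table: [507, 220, ∅, 563, 360, ∅, 122]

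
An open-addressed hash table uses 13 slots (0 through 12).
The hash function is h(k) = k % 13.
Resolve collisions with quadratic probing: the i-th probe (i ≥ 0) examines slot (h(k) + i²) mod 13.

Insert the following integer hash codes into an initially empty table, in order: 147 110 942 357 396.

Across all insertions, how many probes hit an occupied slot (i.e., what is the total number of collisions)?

147: h=4 -> slot 4
110: h=6 -> slot 6
942: h=6, probe 6,7 -> slot 7
357: h=6, probe 6,7,10 -> slot 10
396: h=6, probe 6,7,10,2 -> slot 2
Table: [., ., 396, ., 147, ., 110, 942, ., ., 357, ., .]

6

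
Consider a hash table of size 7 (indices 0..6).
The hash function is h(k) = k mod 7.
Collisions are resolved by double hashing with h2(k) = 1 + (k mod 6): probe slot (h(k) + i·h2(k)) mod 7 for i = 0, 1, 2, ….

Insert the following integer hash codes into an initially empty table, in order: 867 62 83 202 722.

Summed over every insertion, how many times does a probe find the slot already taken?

867 hashes to 6; slot 6 is free → place at 6.
62 hashes to 6, h2=3; 6 taken → place at 2.
83 hashes to 6, h2=6; 6 taken → place at 5.
202 hashes to 6, h2=5; 6 taken → place at 4.
722 hashes to 1; slot 1 is free → place at 1.
Table: [., 722, 62, ., 202, 83, 867]

3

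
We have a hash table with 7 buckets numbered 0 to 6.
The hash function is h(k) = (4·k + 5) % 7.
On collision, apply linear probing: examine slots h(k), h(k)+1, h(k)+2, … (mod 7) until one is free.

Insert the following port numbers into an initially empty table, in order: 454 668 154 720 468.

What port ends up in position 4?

454: h=1 -> slot 1
668: h=3 -> slot 3
154: h=5 -> slot 5
720: h=1, probe 1,2 -> slot 2
468: h=1, probe 1,2,3,4 -> slot 4
Table: [_, 454, 720, 668, 468, 154, _]

468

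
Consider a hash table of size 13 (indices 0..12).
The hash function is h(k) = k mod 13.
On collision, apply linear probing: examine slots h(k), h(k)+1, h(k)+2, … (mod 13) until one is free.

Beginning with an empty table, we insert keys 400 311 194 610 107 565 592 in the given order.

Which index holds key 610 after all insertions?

400: h=10 → slot 10
311: h=12 → slot 12
194: h=12, probe 12,0 → slot 0
610: h=12, probe 12,0,1 → slot 1
107: h=3 → slot 3
565: h=6 → slot 6
592: h=7 → slot 7
Table: [194, 610, -, 107, -, -, 565, 592, -, -, 400, -, 311]

1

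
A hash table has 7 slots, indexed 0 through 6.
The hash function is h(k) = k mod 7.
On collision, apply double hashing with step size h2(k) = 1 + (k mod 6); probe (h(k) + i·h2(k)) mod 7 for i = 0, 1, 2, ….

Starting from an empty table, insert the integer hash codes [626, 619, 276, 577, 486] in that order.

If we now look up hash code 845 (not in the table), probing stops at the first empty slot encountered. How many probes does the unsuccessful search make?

Insert 626: h=3, slot 3 empty -> index 3.
Insert 619: h=3, h2=2, slot 3 occupied -> index 5.
Insert 276: h=3, h2=1, slot 3 occupied -> index 4.
Insert 577: h=3, h2=2, slots 3,5 occupied -> index 0.
Insert 486: h=3, h2=1, slots 3,4,5 occupied -> index 6.
Table: [577, -, -, 626, 276, 619, 486]
Lookup 845: h=5, h2=6, probe 5,4,3,2 → slot 2 empty, not found.

4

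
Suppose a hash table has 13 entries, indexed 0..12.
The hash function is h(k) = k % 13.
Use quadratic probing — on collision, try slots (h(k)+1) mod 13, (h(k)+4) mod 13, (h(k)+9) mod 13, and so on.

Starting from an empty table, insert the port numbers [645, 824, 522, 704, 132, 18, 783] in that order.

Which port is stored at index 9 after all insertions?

Insert 645: h=8, slot 8 empty => index 8.
Insert 824: h=5, slot 5 empty => index 5.
Insert 522: h=2, slot 2 empty => index 2.
Insert 704: h=2, slot 2 occupied => index 3.
Insert 132: h=2, slots 2,3 occupied => index 6.
Insert 18: h=5, slots 5,6 occupied => index 9.
Insert 783: h=3, slot 3 occupied => index 4.
Table: [—, —, 522, 704, 783, 824, 132, —, 645, 18, —, —, —]

18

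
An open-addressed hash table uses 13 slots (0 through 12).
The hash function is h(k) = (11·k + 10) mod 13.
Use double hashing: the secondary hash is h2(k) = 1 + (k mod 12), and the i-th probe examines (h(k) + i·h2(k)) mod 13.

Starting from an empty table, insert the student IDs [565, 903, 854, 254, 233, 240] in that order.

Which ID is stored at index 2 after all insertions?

565 hashes to 11; slot 11 is free => place at 11.
903 hashes to 11, h2=4; 11 taken => place at 2.
854 hashes to 5; slot 5 is free => place at 5.
254 hashes to 9; slot 9 is free => place at 9.
233 hashes to 12; slot 12 is free => place at 12.
240 hashes to 11, h2=1; 11,12 taken => place at 0.
Table: [240, -, 903, -, -, 854, -, -, -, 254, -, 565, 233]

903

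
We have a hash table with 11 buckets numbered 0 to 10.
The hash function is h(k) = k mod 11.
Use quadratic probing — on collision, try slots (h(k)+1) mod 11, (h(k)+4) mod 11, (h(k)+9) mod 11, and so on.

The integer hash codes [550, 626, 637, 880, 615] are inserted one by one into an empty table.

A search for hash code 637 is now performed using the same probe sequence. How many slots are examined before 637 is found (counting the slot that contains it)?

3

550: h=0 => slot 0
626: h=10 => slot 10
637: h=10, probe 10,0,3 => slot 3
880: h=0, probe 0,1 => slot 1
615: h=10, probe 10,0,3,8 => slot 8
Table: [550, 880, ., 637, ., ., ., ., 615, ., 626]
Lookup 637: h=10, probe 10,0,3 → found at 3.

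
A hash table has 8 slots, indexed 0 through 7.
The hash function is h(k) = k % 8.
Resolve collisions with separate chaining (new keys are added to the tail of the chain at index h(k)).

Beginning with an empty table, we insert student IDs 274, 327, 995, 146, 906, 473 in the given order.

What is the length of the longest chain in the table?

3

274 → bucket 2
327 → bucket 7
995 → bucket 3
146 → bucket 2 (collision)
906 → bucket 2 (collision)
473 → bucket 1
Final buckets:
0: .
1: 473
2: 274 -> 146 -> 906
3: 995
4: .
5: .
6: .
7: 327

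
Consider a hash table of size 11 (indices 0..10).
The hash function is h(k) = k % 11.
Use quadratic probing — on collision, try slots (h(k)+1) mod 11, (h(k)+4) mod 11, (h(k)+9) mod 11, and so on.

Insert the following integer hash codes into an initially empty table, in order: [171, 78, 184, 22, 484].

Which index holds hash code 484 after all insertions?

Insert 171: h=6, slot 6 empty -> index 6.
Insert 78: h=1, slot 1 empty -> index 1.
Insert 184: h=8, slot 8 empty -> index 8.
Insert 22: h=0, slot 0 empty -> index 0.
Insert 484: h=0, slots 0,1 occupied -> index 4.
Table: [22, 78, -, -, 484, -, 171, -, 184, -, -]

4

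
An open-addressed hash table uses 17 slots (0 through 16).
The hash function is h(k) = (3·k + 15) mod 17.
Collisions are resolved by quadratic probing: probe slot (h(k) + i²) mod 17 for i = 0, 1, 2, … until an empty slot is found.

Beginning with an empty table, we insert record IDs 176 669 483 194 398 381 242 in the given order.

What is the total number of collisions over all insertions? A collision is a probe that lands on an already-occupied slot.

176 hashes to 16; slot 16 is free → place at 16.
669 hashes to 16; 16 taken → place at 0.
483 hashes to 2; slot 2 is free → place at 2.
194 hashes to 2; 2 taken → place at 3.
398 hashes to 2; 2,3 taken → place at 6.
381 hashes to 2; 2,3,6 taken → place at 11.
242 hashes to 10; slot 10 is free → place at 10.
Table: [669, ., 483, 194, ., ., 398, ., ., ., 242, 381, ., ., ., ., 176]

7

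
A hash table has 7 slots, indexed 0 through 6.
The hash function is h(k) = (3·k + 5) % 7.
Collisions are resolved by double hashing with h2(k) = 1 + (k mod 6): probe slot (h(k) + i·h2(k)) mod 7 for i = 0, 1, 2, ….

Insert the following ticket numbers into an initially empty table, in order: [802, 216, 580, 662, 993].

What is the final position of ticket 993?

Insert 802: h=3, slot 3 empty -> index 3.
Insert 216: h=2, slot 2 empty -> index 2.
Insert 580: h=2, h2=5, slot 2 occupied -> index 0.
Insert 662: h=3, h2=3, slot 3 occupied -> index 6.
Insert 993: h=2, h2=4, slots 2,6,3,0 occupied -> index 4.
Table: [580, —, 216, 802, 993, —, 662]

4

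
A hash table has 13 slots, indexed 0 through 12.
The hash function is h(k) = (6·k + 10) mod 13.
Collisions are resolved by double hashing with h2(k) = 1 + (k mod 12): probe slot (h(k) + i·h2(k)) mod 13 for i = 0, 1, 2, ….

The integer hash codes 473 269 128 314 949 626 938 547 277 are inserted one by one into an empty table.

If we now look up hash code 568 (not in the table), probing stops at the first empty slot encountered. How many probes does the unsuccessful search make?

473 hashes to 1; slot 1 is free -> place at 1.
269 hashes to 12; slot 12 is free -> place at 12.
128 hashes to 11; slot 11 is free -> place at 11.
314 hashes to 9; slot 9 is free -> place at 9.
949 hashes to 10; slot 10 is free -> place at 10.
626 hashes to 9, h2=3; 9,12 taken -> place at 2.
938 hashes to 9, h2=3; 9,12,2 taken -> place at 5.
547 hashes to 3; slot 3 is free -> place at 3.
277 hashes to 8; slot 8 is free -> place at 8.
Table: [—, 473, 626, 547, —, 938, —, —, 277, 314, 949, 128, 269]
Lookup 568: h=12, h2=5, probe 12,4 → slot 4 empty, not found.

2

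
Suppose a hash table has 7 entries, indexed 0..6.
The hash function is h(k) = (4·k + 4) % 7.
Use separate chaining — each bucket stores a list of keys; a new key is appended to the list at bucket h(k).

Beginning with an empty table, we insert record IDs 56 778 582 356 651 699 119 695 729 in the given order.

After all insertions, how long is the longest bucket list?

Insert 56: h=4, bucket 4 empty → new chain.
Insert 778: h=1, bucket 1 empty → new chain.
Insert 582: h=1, bucket 1 nonempty → append to chain.
Insert 356: h=0, bucket 0 empty → new chain.
Insert 651: h=4, bucket 4 nonempty → append to chain.
Insert 699: h=0, bucket 0 nonempty → append to chain.
Insert 119: h=4, bucket 4 nonempty → append to chain.
Insert 695: h=5, bucket 5 empty → new chain.
Insert 729: h=1, bucket 1 nonempty → append to chain.
Final buckets:
0: 356 -> 699
1: 778 -> 582 -> 729
2: -
3: -
4: 56 -> 651 -> 119
5: 695
6: -

3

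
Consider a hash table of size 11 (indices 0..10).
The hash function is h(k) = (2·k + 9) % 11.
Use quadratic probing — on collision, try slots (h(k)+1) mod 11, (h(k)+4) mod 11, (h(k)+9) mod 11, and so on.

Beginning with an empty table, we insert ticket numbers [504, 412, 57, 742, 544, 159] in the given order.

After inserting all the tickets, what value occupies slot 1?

544

Insert 504: h=5, slot 5 empty -> index 5.
Insert 412: h=8, slot 8 empty -> index 8.
Insert 57: h=2, slot 2 empty -> index 2.
Insert 742: h=8, slot 8 occupied -> index 9.
Insert 544: h=8, slots 8,9 occupied -> index 1.
Insert 159: h=8, slots 8,9,1 occupied -> index 6.
Table: [-, 544, 57, -, -, 504, 159, -, 412, 742, -]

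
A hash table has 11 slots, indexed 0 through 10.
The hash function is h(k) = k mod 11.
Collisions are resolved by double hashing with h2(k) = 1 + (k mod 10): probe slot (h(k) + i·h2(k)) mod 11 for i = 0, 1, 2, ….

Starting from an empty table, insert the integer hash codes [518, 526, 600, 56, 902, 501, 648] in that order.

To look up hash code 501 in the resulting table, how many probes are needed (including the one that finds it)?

3

518: h=1 -> slot 1
526: h=9 -> slot 9
600: h=6 -> slot 6
56: h=1, h2=7, probe 1,8 -> slot 8
902: h=0 -> slot 0
501: h=6, h2=2, probe 6,8,10 -> slot 10
648: h=10, h2=9, probe 10,8,6,4 -> slot 4
Table: [902, 518, _, _, 648, _, 600, _, 56, 526, 501]
Lookup 501: h=6, h2=2, probe 6,8,10 → found at 10.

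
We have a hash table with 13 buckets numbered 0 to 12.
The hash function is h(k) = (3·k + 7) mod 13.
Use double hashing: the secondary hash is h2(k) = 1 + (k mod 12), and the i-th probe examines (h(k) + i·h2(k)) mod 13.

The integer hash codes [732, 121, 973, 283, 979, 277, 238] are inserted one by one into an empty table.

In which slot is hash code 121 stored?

Insert 732: h=6, slot 6 empty → index 6.
Insert 121: h=6, h2=2, slot 6 occupied → index 8.
Insert 973: h=1, slot 1 empty → index 1.
Insert 283: h=11, slot 11 empty → index 11.
Insert 979: h=6, h2=8, slots 6,1 occupied → index 9.
Insert 277: h=6, h2=2, slots 6,8 occupied → index 10.
Insert 238: h=6, h2=11, slot 6 occupied → index 4.
Table: [-, 973, -, -, 238, -, 732, -, 121, 979, 277, 283, -]

8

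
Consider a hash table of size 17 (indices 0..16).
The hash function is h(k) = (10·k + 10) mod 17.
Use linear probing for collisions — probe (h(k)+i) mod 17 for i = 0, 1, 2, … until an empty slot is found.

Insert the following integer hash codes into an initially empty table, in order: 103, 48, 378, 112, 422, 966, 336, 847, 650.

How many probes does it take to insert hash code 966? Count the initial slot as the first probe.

4

103 hashes to 3; slot 3 is free => place at 3.
48 hashes to 14; slot 14 is free => place at 14.
378 hashes to 16; slot 16 is free => place at 16.
112 hashes to 8; slot 8 is free => place at 8.
422 hashes to 14; 14 taken => place at 15.
966 hashes to 14; 14,15,16 taken => place at 0.
336 hashes to 4; slot 4 is free => place at 4.
847 hashes to 14; 14,15,16,0 taken => place at 1.
650 hashes to 16; 16,0,1 taken => place at 2.
Table: [966, 847, 650, 103, 336, -, -, -, 112, -, -, -, -, -, 48, 422, 378]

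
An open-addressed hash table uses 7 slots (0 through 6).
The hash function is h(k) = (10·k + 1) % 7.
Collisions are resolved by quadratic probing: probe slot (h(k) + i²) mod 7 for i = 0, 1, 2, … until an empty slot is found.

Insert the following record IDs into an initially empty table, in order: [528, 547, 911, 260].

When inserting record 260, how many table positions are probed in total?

3

528: h=3 -> slot 3
547: h=4 -> slot 4
911: h=4, probe 4,5 -> slot 5
260: h=4, probe 4,5,1 -> slot 1
Table: [—, 260, —, 528, 547, 911, —]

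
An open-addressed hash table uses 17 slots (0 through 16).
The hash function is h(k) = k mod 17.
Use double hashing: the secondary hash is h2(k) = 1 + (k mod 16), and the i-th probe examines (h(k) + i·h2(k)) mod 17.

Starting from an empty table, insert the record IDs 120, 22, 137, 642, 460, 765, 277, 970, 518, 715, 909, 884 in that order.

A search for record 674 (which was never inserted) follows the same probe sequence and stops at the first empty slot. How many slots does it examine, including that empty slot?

6

Insert 120: h=1, slot 1 empty => index 1.
Insert 22: h=5, slot 5 empty => index 5.
Insert 137: h=1, h2=10, slot 1 occupied => index 11.
Insert 642: h=13, slot 13 empty => index 13.
Insert 460: h=1, h2=13, slot 1 occupied => index 14.
Insert 765: h=0, slot 0 empty => index 0.
Insert 277: h=5, h2=6, slots 5,11,0 occupied => index 6.
Insert 970: h=1, h2=11, slot 1 occupied => index 12.
Insert 518: h=8, slot 8 empty => index 8.
Insert 715: h=1, h2=12, slots 1,13,8 occupied => index 3.
Insert 909: h=8, h2=14, slots 8,5 occupied => index 2.
Insert 884: h=0, h2=5, slots 0,5 occupied => index 10.
Table: [765, 120, 909, 715, ., 22, 277, ., 518, ., 884, 137, 970, 642, 460, ., .]
Lookup 674: h=11, h2=3, probe 11,14,0,3,6,9 → slot 9 empty, not found.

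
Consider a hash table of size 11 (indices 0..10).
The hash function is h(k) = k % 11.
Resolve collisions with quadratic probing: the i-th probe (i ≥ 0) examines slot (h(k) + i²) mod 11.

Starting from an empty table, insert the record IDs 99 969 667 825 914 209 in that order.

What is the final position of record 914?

2

99 hashes to 0; slot 0 is free → place at 0.
969 hashes to 1; slot 1 is free → place at 1.
667 hashes to 7; slot 7 is free → place at 7.
825 hashes to 0; 0,1 taken → place at 4.
914 hashes to 1; 1 taken → place at 2.
209 hashes to 0; 0,1,4 taken → place at 9.
Table: [99, 969, 914, ∅, 825, ∅, ∅, 667, ∅, 209, ∅]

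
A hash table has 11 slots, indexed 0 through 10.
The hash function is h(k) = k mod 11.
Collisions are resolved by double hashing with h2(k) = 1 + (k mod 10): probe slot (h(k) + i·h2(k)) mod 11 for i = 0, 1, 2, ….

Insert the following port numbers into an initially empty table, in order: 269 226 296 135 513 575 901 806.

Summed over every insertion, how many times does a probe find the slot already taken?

5

269 hashes to 5; slot 5 is free → place at 5.
226 hashes to 6; slot 6 is free → place at 6.
296 hashes to 10; slot 10 is free → place at 10.
135 hashes to 3; slot 3 is free → place at 3.
513 hashes to 7; slot 7 is free → place at 7.
575 hashes to 3, h2=6; 3 taken → place at 9.
901 hashes to 10, h2=2; 10 taken → place at 1.
806 hashes to 3, h2=7; 3,10,6 taken → place at 2.
Table: [—, 901, 806, 135, —, 269, 226, 513, —, 575, 296]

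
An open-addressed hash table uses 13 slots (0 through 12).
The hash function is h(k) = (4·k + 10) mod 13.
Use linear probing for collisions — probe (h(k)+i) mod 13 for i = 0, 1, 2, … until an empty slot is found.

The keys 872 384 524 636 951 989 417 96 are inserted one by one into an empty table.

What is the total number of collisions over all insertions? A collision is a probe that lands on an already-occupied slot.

Insert 872: h=1, slot 1 empty => index 1.
Insert 384: h=12, slot 12 empty => index 12.
Insert 524: h=0, slot 0 empty => index 0.
Insert 636: h=6, slot 6 empty => index 6.
Insert 951: h=5, slot 5 empty => index 5.
Insert 989: h=1, slot 1 occupied => index 2.
Insert 417: h=1, slots 1,2 occupied => index 3.
Insert 96: h=4, slot 4 empty => index 4.
Table: [524, 872, 989, 417, 96, 951, 636, ∅, ∅, ∅, ∅, ∅, 384]

3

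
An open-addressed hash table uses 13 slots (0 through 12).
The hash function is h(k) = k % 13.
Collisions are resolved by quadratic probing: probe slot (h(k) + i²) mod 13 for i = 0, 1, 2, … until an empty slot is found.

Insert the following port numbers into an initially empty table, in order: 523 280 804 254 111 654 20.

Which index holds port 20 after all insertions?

Insert 523: h=3, slot 3 empty -> index 3.
Insert 280: h=7, slot 7 empty -> index 7.
Insert 804: h=11, slot 11 empty -> index 11.
Insert 254: h=7, slot 7 occupied -> index 8.
Insert 111: h=7, slots 7,8,11,3 occupied -> index 10.
Insert 654: h=4, slot 4 empty -> index 4.
Insert 20: h=7, slots 7,8,11,3,10 occupied -> index 6.
Table: [∅, ∅, ∅, 523, 654, ∅, 20, 280, 254, ∅, 111, 804, ∅]

6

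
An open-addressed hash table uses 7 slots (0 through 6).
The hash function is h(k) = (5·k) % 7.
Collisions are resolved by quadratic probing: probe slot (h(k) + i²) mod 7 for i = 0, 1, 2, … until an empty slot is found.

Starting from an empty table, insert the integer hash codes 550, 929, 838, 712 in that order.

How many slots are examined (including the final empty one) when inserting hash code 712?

3

550: h=6 -> slot 6
929: h=4 -> slot 4
838: h=4, probe 4,5 -> slot 5
712: h=4, probe 4,5,1 -> slot 1
Table: [., 712, ., ., 929, 838, 550]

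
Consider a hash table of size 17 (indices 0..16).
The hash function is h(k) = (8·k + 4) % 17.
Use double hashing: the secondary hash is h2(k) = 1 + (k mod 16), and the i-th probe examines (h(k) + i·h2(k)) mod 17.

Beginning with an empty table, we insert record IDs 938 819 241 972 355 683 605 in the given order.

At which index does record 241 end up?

13

938 hashes to 11; slot 11 is free → place at 11.
819 hashes to 11, h2=4; 11 taken → place at 15.
241 hashes to 11, h2=2; 11 taken → place at 13.
972 hashes to 11, h2=13; 11 taken → place at 7.
355 hashes to 5; slot 5 is free → place at 5.
683 hashes to 11, h2=12; 11 taken → place at 6.
605 hashes to 16; slot 16 is free → place at 16.
Table: [∅, ∅, ∅, ∅, ∅, 355, 683, 972, ∅, ∅, ∅, 938, ∅, 241, ∅, 819, 605]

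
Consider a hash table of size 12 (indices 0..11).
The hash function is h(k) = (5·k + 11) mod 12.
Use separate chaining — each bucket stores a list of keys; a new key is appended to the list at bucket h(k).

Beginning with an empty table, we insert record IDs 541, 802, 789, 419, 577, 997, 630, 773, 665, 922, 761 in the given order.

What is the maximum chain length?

3

Insert 541: h=4, bucket 4 empty → new chain.
Insert 802: h=1, bucket 1 empty → new chain.
Insert 789: h=8, bucket 8 empty → new chain.
Insert 419: h=6, bucket 6 empty → new chain.
Insert 577: h=4, bucket 4 nonempty → append to chain.
Insert 997: h=4, bucket 4 nonempty → append to chain.
Insert 630: h=5, bucket 5 empty → new chain.
Insert 773: h=0, bucket 0 empty → new chain.
Insert 665: h=0, bucket 0 nonempty → append to chain.
Insert 922: h=1, bucket 1 nonempty → append to chain.
Insert 761: h=0, bucket 0 nonempty → append to chain.
Final buckets:
0: 773 -> 665 -> 761
1: 802 -> 922
2: .
3: .
4: 541 -> 577 -> 997
5: 630
6: 419
7: .
8: 789
9: .
10: .
11: .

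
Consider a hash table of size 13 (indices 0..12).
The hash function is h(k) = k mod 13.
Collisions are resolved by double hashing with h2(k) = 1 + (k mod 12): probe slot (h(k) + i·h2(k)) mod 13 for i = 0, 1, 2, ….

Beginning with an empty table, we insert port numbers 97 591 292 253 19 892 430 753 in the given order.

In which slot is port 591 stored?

97 hashes to 6; slot 6 is free -> place at 6.
591 hashes to 6, h2=4; 6 taken -> place at 10.
292 hashes to 6, h2=5; 6 taken -> place at 11.
253 hashes to 6, h2=2; 6 taken -> place at 8.
19 hashes to 6, h2=8; 6 taken -> place at 1.
892 hashes to 8, h2=5; 8 taken -> place at 0.
430 hashes to 1, h2=11; 1 taken -> place at 12.
753 hashes to 12, h2=10; 12 taken -> place at 9.
Table: [892, 19, ∅, ∅, ∅, ∅, 97, ∅, 253, 753, 591, 292, 430]

10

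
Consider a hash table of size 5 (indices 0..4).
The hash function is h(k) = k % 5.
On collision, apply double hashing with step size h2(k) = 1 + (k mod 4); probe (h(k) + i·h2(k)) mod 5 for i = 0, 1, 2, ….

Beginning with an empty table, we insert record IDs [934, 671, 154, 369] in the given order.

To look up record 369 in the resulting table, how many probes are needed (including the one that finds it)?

3

Insert 934: h=4, slot 4 empty => index 4.
Insert 671: h=1, slot 1 empty => index 1.
Insert 154: h=4, h2=3, slot 4 occupied => index 2.
Insert 369: h=4, h2=2, slots 4,1 occupied => index 3.
Table: [∅, 671, 154, 369, 934]
Lookup 369: h=4, h2=2, probe 4,1,3 → found at 3.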